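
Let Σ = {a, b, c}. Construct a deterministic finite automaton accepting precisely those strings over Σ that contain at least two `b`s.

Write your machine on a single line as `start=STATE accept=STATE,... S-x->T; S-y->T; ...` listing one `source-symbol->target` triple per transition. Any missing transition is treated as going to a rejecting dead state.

start=s0; accept=s2,s3; s0-a->s0; s0-b->s1; s0-c->s0; s1-a->s1; s1-b->s2; s1-c->s1; s2-a->s2; s2-b->s3; s2-c->s2; s3-a->s3; s3-b->s3; s3-c->s3

Count `b`s, saturating at 3: states s0 through s2 mean 0 through 2 `b`s seen; s3 means more than 2. Each `b` increments (capped at s3); other symbols loop. Accept from {s2, s3}.
        a   b   c  
>  s0   s0  s1  s0 
   s1   s1  s2  s1 
 * s2   s2  s3  s2 
 * s3   s3  s3  s3 
(> = start, * = accepting)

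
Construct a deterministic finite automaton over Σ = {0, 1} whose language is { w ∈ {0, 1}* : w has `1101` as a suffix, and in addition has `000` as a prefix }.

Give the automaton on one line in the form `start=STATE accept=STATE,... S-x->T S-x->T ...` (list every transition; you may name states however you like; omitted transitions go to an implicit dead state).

Run two small machines in parallel and take their product. One (5 states) tracks how much of the suffix `1101` has currently been matched; the other (5 states) tracks whether the input so far still matches the prefix `000`. Each combined state is a pair, one component from each; accept when both components accept.
          0    1  
>  q0     q1   q2 
   q1     q3   q2 
   q2     q4   q5 
   q3     q6   q2 
   q4     q4   q2 
   q5     q7   q5 
   q6     q6   q8 
   q7     q4   q9 
   q8     q6  q10 
   q9     q4   q5 
   q10   q11  q10 
   q11    q6  q12 
 * q12    q6  q10 
(> = start, * = accepting)

start=q0 accept=q12 q0-0->q1 q0-1->q2 q1-0->q3 q1-1->q2 q2-0->q4 q2-1->q5 q3-0->q6 q3-1->q2 q4-0->q4 q4-1->q2 q5-0->q7 q5-1->q5 q6-0->q6 q6-1->q8 q7-0->q4 q7-1->q9 q8-0->q6 q8-1->q10 q9-0->q4 q9-1->q5 q10-0->q11 q10-1->q10 q11-0->q6 q11-1->q12 q12-0->q6 q12-1->q10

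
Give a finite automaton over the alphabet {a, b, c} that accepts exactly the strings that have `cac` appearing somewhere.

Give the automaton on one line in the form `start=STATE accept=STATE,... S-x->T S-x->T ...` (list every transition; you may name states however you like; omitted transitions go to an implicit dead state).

States q0..q2 record the length of the longest prefix of `cac` that matches the current input suffix. Reaching q3 means `cac` has been seen, and we stay there forever. Accept from q3.
With 4 states:
        a   b   c  
>  q0   q0  q0  q1 
   q1   q2  q0  q1 
   q2   q0  q0  q3 
 * q3   q3  q3  q3 
(> = start, * = accepting)

start=q0 accept=q3 q0-a->q0 q0-b->q0 q0-c->q1 q1-a->q2 q1-b->q0 q1-c->q1 q2-a->q0 q2-b->q0 q2-c->q3 q3-a->q3 q3-b->q3 q3-c->q3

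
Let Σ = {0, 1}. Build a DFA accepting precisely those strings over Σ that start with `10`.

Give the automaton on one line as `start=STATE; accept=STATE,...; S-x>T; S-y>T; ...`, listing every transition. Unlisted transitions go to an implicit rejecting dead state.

Walk along `10` while the input agrees: from s0 take `1` to s1, and so on. Any deviation drops to the rejecting sink s3. Once s2 is reached the prefix is confirmed and every continuation is accepted.
A 4-state machine:
        0   1  
>  s0   s3  s1 
   s1   s2  s3 
 * s2   s2  s2 
   s3   s3  s3 
(> = start, * = accepting)

start=s0; accept=s2; s0-0>s3; s0-1>s1; s1-0>s2; s1-1>s3; s2-0>s2; s2-1>s2; s3-0>s3; s3-1>s3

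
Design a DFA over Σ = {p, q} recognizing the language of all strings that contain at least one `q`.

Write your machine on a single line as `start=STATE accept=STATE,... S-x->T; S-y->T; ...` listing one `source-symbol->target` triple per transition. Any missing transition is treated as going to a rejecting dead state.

Count `q`s, saturating at 2: state S0 means no `q` yet, S1 means one `q` seen, S2 means more than one. Each `q` increments (capped at S2); other symbols loop. Accept from {S1, S2}.
A 3-state machine:
        p   q  
>  S0   S0  S1 
 * S1   S1  S2 
 * S2   S2  S2 
(> = start, * = accepting)

start=S0; accept=S1,S2; S0-p->S0; S0-q->S1; S1-p->S1; S1-q->S2; S2-p->S2; S2-q->S2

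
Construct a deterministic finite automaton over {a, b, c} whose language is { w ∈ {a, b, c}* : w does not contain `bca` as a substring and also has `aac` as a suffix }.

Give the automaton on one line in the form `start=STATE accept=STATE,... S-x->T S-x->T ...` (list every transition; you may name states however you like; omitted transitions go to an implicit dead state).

Run two small machines in parallel and take their product. The first has 4 states tracking partial matches of the forbidden pattern `bca`; the second has 4 states tracking how much of the suffix `aac` has currently been matched. A product state is a pair (one from each), accepting exactly when both do. After merging equivalent states the machine shrinks.
7 states suffice.
        a   b   c  
>  q0   q1  q2  q0 
   q1   q3  q2  q0 
   q2   q1  q2  q4 
   q3   q3  q2  q5 
   q4   q6  q2  q0 
 * q5   q1  q2  q0 
   q6   q6  q6  q6 
(> = start, * = accepting)

start=q0 accept=q5 q0-a->q1 q0-b->q2 q0-c->q0 q1-a->q3 q1-b->q2 q1-c->q0 q2-a->q1 q2-b->q2 q2-c->q4 q3-a->q3 q3-b->q2 q3-c->q5 q4-a->q6 q4-b->q2 q4-c->q0 q5-a->q1 q5-b->q2 q5-c->q0 q6-a->q6 q6-b->q6 q6-c->q6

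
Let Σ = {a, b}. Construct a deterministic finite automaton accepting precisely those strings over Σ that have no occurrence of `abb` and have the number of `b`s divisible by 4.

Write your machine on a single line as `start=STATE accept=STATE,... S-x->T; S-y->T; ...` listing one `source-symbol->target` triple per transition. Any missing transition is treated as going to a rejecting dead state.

start=S0; accept=S0,S1,S12; S0-a->S1; S0-b->S2; S1-a->S1; S1-b->S3; S2-a->S4; S2-b->S5; S3-a->S4; S3-b->S6; S4-a->S4; S4-b->S7; S5-a->S8; S5-b->S9; S6-a->S6; S6-b->S6; S7-a->S8; S7-b->S6; S8-a->S8; S8-b->S10; S9-a->S11; S9-b->S0; S10-a->S11; S10-b->S6; S11-a->S11; S11-b->S12; S12-a->S1; S12-b->S6

Build one automaton per condition and run them in lockstep. The first has 4 states tracking partial matches of the forbidden pattern `abb`; the second has 4 states tracking the count of `b`s modulo 4. A product state is a pair (one from each), accepting exactly when both do. After merging equivalent states the machine shrinks.
A 13-state machine:
          a    b  
>* S0     S1   S2 
 * S1     S1   S3 
   S2     S4   S5 
   S3     S4   S6 
   S4     S4   S7 
   S5     S8   S9 
   S6     S6   S6 
   S7     S8   S6 
   S8     S8  S10 
   S9    S11   S0 
   S10   S11   S6 
   S11   S11  S12 
 * S12    S1   S6 
(> = start, * = accepting)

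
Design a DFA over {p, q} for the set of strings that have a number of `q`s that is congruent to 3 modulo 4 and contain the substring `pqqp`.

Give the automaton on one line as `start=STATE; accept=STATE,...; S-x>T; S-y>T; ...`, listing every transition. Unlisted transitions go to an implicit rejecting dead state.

start=A; accept=O; A-p>B; A-q>C; B-p>B; B-q>D; C-p>E; C-q>F; D-p>E; D-q>G; E-p>E; E-q>H; F-p>I; F-q>J; G-p>K; G-q>J; H-p>I; H-q>L; I-p>I; I-q>M; J-p>N; J-q>A; K-p>K; K-q>O; L-p>O; L-q>A; M-p>N; M-q>P; N-p>N; N-q>Q; O-p>O; O-q>R; P-p>R; P-q>C; Q-p>B; Q-q>S; R-p>R; R-q>T; S-p>T; S-q>F; T-p>T; T-q>K

Run two small machines in parallel and take their product. The first has 4 states tracking the count of `q`s modulo 4; the second has 5 states tracking whether and how much of `pqqp` has been seen. A product state is a pair (one from each), accepting exactly when both do.
       p  q 
>  A   B  C 
   B   B  D 
   C   E  F 
   D   E  G 
   E   E  H 
   F   I  J 
   G   K  J 
   H   I  L 
   I   I  M 
   J   N  A 
   K   K  O 
   L   O  A 
   M   N  P 
   N   N  Q 
 * O   O  R 
   P   R  C 
   Q   B  S 
   R   R  T 
   S   T  F 
   T   T  K 
(> = start, * = accepting)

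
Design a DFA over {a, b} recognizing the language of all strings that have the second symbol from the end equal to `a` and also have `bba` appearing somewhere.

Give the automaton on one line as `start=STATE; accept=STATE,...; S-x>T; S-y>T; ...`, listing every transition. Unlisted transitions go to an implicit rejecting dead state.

Handle the two conditions separately and then intersect. The first has 7 states tracking the last 2 symbols read; the second has 4 states tracking whether and how much of `bba` has been seen. A product state is a pair (one from each), accepting exactly when both do. Equivalent product states are then merged.
        a   b  
>  s0   s0  s1 
   s1   s0  s2 
   s2   s3  s2 
   s3   s4  s5 
 * s4   s4  s5 
 * s5   s3  s2 
(> = start, * = accepting)

start=s0; accept=s4,s5; s0-a>s0; s0-b>s1; s1-a>s0; s1-b>s2; s2-a>s3; s2-b>s2; s3-a>s4; s3-b>s5; s4-a>s4; s4-b>s5; s5-a>s3; s5-b>s2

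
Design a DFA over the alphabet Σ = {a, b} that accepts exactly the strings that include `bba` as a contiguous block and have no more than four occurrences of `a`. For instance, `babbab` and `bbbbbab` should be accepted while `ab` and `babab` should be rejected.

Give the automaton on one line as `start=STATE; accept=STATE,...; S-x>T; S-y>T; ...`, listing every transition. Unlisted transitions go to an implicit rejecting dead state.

start=S0; accept=S9,S13,S15,S16; S0-a>S1; S0-b>S2; S1-a>S3; S1-b>S4; S2-a>S1; S2-b>S5; S3-a>S6; S3-b>S7; S4-a>S3; S4-b>S8; S5-a>S9; S5-b>S5; S6-a>S10; S6-b>S11; S7-a>S6; S7-b>S12; S8-a>S13; S8-b>S8; S9-a>S13; S9-b>S9; S10-a>S10; S10-b>S10; S11-a>S10; S11-b>S14; S12-a>S15; S12-b>S12; S13-a>S15; S13-b>S13; S14-a>S16; S14-b>S14; S15-a>S16; S15-b>S15; S16-a>S10; S16-b>S16

Handle the two conditions separately and then intersect. The first has 4 states tracking whether and how much of `bba` has been seen; the second has 6 states tracking the count of `a`s, saturating at 5. A product state is a pair (one from each), accepting exactly when both do. After merging equivalent states the machine shrinks.
With 17 states:
          a    b  
>  S0     S1   S2 
   S1     S3   S4 
   S2     S1   S5 
   S3     S6   S7 
   S4     S3   S8 
   S5     S9   S5 
   S6    S10  S11 
   S7     S6  S12 
   S8    S13   S8 
 * S9    S13   S9 
   S10   S10  S10 
   S11   S10  S14 
   S12   S15  S12 
 * S13   S15  S13 
   S14   S16  S14 
 * S15   S16  S15 
 * S16   S10  S16 
(> = start, * = accepting)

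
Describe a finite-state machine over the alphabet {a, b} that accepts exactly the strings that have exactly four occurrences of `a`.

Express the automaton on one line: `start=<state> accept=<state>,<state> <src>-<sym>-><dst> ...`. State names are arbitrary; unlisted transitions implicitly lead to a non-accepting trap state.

Count `a`s, saturating at 5: states q0 through q4 mean 0 through 4 `a`s seen; q5 means more than 4. Each `a` increments (capped at q5); other symbols loop. Accept from {q4}.
With 6 states:
        a   b  
>  q0   q1  q0 
   q1   q2  q1 
   q2   q3  q2 
   q3   q4  q3 
 * q4   q5  q4 
   q5   q5  q5 
(> = start, * = accepting)

start=q0 accept=q4 q0-a->q1 q0-b->q0 q1-a->q2 q1-b->q1 q2-a->q3 q2-b->q2 q3-a->q4 q3-b->q3 q4-a->q5 q4-b->q4 q5-a->q5 q5-b->q5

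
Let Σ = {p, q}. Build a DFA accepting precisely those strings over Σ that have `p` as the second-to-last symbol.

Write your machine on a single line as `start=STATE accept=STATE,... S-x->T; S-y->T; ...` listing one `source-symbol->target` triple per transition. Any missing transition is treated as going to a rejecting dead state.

start=S0; accept=S3,S4; S0-p->S1; S0-q->S2; S1-p->S3; S1-q->S4; S2-p->S5; S2-q->S6; S3-p->S3; S3-q->S4; S4-p->S5; S4-q->S6; S5-p->S3; S5-q->S4; S6-p->S5; S6-q->S6

Because acceptance depends on a position counted from the end, the machine has to buffer the most recent 2 symbols. Make each state the string of the last up-to-2 symbols read; on input `x` shift the window left and append `x`. Accept when the buffered window has length 2 and begins with `p`.
With 7 states:
        p   q  
>  S0   S1  S2 
   S1   S3  S4 
   S2   S5  S6 
 * S3   S3  S4 
 * S4   S5  S6 
   S5   S3  S4 
   S6   S5  S6 
(> = start, * = accepting)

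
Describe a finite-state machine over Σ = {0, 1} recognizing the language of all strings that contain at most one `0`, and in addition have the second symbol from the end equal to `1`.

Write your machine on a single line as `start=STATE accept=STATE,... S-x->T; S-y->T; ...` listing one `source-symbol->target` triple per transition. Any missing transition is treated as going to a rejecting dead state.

Build one automaton per condition and run them in lockstep. The first has 3 states tracking the count of `0`s, saturating at 2; the second has 7 states tracking the last 2 symbols read. A product state is a pair (one from each), accepting exactly when both do. Equivalent product states are then merged.
        0   1  
>  q0   q1  q2 
   q1   q3  q4 
   q2   q5  q6 
   q3   q3  q3 
   q4   q3  q7 
 * q5   q3  q4 
 * q6   q5  q6 
 * q7   q3  q7 
(> = start, * = accepting)

start=q0; accept=q5,q6,q7; q0-0->q1; q0-1->q2; q1-0->q3; q1-1->q4; q2-0->q5; q2-1->q6; q3-0->q3; q3-1->q3; q4-0->q3; q4-1->q7; q5-0->q3; q5-1->q4; q6-0->q5; q6-1->q6; q7-0->q3; q7-1->q7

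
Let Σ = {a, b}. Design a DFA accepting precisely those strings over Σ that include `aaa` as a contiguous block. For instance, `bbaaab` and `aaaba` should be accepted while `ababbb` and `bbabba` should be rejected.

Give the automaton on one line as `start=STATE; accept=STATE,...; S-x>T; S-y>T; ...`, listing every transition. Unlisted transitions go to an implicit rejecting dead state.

start=s0; accept=s3; s0-a>s1; s0-b>s0; s1-a>s2; s1-b>s0; s2-a>s3; s2-b>s0; s3-a>s3; s3-b>s3

States s0..s2 record the length of the longest prefix of `aaa` that matches the current input suffix. Reaching s3 means `aaa` has been seen, and we stay there forever. Accept from s3.
With 4 states:
        a   b  
>  s0   s1  s0 
   s1   s2  s0 
   s2   s3  s0 
 * s3   s3  s3 
(> = start, * = accepting)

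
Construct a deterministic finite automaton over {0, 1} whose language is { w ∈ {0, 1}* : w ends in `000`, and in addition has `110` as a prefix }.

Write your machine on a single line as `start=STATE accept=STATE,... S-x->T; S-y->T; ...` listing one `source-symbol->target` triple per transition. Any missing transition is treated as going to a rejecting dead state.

start=S0; accept=S10; S0-0->S1; S0-1->S2; S1-0->S3; S1-1->S4; S2-0->S1; S2-1->S5; S3-0->S6; S3-1->S4; S4-0->S1; S4-1->S4; S5-0->S7; S5-1->S4; S6-0->S6; S6-1->S4; S7-0->S8; S7-1->S9; S8-0->S10; S8-1->S9; S9-0->S7; S9-1->S9; S10-0->S10; S10-1->S9

Handle the two conditions separately and then intersect. One (4 states) tracks how much of the suffix `000` has currently been matched; the other (5 states) tracks whether the input so far still matches the prefix `110`. Each combined state is a pair, one component from each; accept when both components accept.
With 11 states:
          0    1  
>  S0     S1   S2 
   S1     S3   S4 
   S2     S1   S5 
   S3     S6   S4 
   S4     S1   S4 
   S5     S7   S4 
   S6     S6   S4 
   S7     S8   S9 
   S8    S10   S9 
   S9     S7   S9 
 * S10   S10   S9 
(> = start, * = accepting)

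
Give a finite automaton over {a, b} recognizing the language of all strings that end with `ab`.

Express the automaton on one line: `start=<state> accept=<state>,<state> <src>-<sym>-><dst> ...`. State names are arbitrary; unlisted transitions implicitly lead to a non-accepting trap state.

start=q0 accept=q2 q0-a->q1 q0-b->q0 q1-a->q1 q1-b->q2 q2-a->q1 q2-b->q0

Remember how much of `ab` the current input suffix matches. State q0 means no match yet; q1 means the last symbol is `a`; q2 means the last 2 symbols are `ab`. Only q2 accepts. On a mismatch, fall back to the longest proper suffix that is still a prefix of `ab`.
A 3-state machine:
        a   b  
>  q0   q1  q0 
   q1   q1  q2 
 * q2   q1  q0 
(> = start, * = accepting)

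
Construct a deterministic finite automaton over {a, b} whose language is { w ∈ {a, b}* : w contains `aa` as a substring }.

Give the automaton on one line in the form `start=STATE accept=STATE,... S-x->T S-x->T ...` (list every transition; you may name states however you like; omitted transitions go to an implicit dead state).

Track how much of `aa` has been matched so far: state s0 is no progress, s2 is the absorbing accept state reached once `aa` has occurred. Intermediate states record partial matches; on a mismatch, fall back to the longest reusable overlap.
        a   b  
>  s0   s1  s0 
   s1   s2  s0 
 * s2   s2  s2 
(> = start, * = accepting)

start=s0 accept=s2 s0-a->s1 s0-b->s0 s1-a->s2 s1-b->s0 s2-a->s2 s2-b->s2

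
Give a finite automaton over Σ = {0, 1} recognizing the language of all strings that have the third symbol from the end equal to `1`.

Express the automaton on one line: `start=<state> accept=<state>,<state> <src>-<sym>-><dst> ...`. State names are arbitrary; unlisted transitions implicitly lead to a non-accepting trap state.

A DFA must remember the last 3 symbols (since which symbol is third-to-last isn't known until the input ends). Use one state per possible window of the last ≤3 symbols; accept from those whose window starts with `1`.
With 15 states:
          0    1  
>  S0     S1   S2 
   S1     S3   S4 
   S2     S5   S6 
   S3     S7   S8 
   S4     S9  S10 
   S5    S11  S12 
   S6    S13  S14 
   S7     S7   S8 
   S8     S9  S10 
   S9    S11  S12 
   S10   S13  S14 
 * S11    S7   S8 
 * S12    S9  S10 
 * S13   S11  S12 
 * S14   S13  S14 
(> = start, * = accepting)

start=S0 accept=S11,S12,S13,S14 S0-0->S1 S0-1->S2 S1-0->S3 S1-1->S4 S2-0->S5 S2-1->S6 S3-0->S7 S3-1->S8 S4-0->S9 S4-1->S10 S5-0->S11 S5-1->S12 S6-0->S13 S6-1->S14 S7-0->S7 S7-1->S8 S8-0->S9 S8-1->S10 S9-0->S11 S9-1->S12 S10-0->S13 S10-1->S14 S11-0->S7 S11-1->S8 S12-0->S9 S12-1->S10 S13-0->S11 S13-1->S12 S14-0->S13 S14-1->S14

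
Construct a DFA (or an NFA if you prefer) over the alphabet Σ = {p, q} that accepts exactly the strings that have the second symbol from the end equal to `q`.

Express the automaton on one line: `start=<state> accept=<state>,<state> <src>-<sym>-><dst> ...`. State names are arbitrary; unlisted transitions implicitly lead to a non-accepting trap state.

start=S0 accept=S5,S6 S0-p->S1 S0-q->S2 S1-p->S3 S1-q->S4 S2-p->S5 S2-q->S6 S3-p->S3 S3-q->S4 S4-p->S5 S4-q->S6 S5-p->S3 S5-q->S4 S6-p->S5 S6-q->S6

Because acceptance depends on a position counted from the end, the machine has to buffer the most recent 2 symbols. Make each state the string of the last up-to-2 symbols read; on input `x` shift the window left and append `x`. Accept when the buffered window has length 2 and begins with `q`.
With 7 states:
        p   q  
>  S0   S1  S2 
   S1   S3  S4 
   S2   S5  S6 
   S3   S3  S4 
   S4   S5  S6 
 * S5   S3  S4 
 * S6   S5  S6 
(> = start, * = accepting)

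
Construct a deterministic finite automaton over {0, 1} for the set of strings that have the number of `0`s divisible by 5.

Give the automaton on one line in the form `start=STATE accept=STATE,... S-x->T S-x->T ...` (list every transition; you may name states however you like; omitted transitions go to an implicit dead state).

start=S0 accept=S0 S0-0->S1 S0-1->S0 S1-0->S2 S1-1->S1 S2-0->S3 S2-1->S2 S3-0->S4 S3-1->S3 S4-0->S0 S4-1->S4

The only thing that matters is how many `0`s have appeared, reduced mod 5. Use one state per residue: S0 for 0, …, S4 for 4. Reading `0` moves to the next residue; anything else stays put. S0 is accepting.
        0   1  
>* S0   S1  S0 
   S1   S2  S1 
   S2   S3  S2 
   S3   S4  S3 
   S4   S0  S4 
(> = start, * = accepting)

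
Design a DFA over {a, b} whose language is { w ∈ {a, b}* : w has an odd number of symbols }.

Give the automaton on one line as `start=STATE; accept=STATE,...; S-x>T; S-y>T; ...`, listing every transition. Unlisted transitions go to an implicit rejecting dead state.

start=s0; accept=s1; s0-a>s1; s0-b>s1; s1-a>s0; s1-b>s0

Only the length mod 2 matters, so use a 2-cycle: from any state, every input symbol moves to the next state, wrapping s1 back to s0. Mark s1 accepting.
A 2-state machine:
        a   b  
>  s0   s1  s1 
 * s1   s0  s0 
(> = start, * = accepting)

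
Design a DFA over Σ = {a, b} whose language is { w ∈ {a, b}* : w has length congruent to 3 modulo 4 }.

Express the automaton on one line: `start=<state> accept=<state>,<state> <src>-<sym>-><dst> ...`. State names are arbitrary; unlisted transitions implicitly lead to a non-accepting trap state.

start=S0 accept=S3 S0-a->S1 S0-b->S1 S1-a->S2 S1-b->S2 S2-a->S3 S2-b->S3 S3-a->S0 S3-b->S0

Only the length mod 4 matters, so use a 4-cycle: from any state, every input symbol moves to the next state, wrapping S3 back to S0. Mark S3 accepting.
        a   b  
>  S0   S1  S1 
   S1   S2  S2 
   S2   S3  S3 
 * S3   S0  S0 
(> = start, * = accepting)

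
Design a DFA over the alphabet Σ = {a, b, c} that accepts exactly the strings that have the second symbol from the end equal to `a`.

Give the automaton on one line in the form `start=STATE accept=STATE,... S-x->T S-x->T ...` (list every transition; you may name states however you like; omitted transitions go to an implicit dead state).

start=s0 accept=s4,s5,s6 s0-a->s1 s0-b->s2 s0-c->s3 s1-a->s4 s1-b->s5 s1-c->s6 s2-a->s7 s2-b->s8 s2-c->s9 s3-a->s10 s3-b->s11 s3-c->s12 s4-a->s4 s4-b->s5 s4-c->s6 s5-a->s7 s5-b->s8 s5-c->s9 s6-a->s10 s6-b->s11 s6-c->s12 s7-a->s4 s7-b->s5 s7-c->s6 s8-a->s7 s8-b->s8 s8-c->s9 s9-a->s10 s9-b->s11 s9-c->s12 s10-a->s4 s10-b->s5 s10-c->s6 s11-a->s7 s11-b->s8 s11-c->s9 s12-a->s10 s12-b->s11 s12-c->s12

A DFA must remember the last 2 symbols (since which symbol is second-to-last isn't known until the input ends). Use one state per possible window of the last ≤2 symbols; accept from those whose window starts with `a`.
A 13-state machine:
          a    b    c  
>  s0     s1   s2   s3 
   s1     s4   s5   s6 
   s2     s7   s8   s9 
   s3    s10  s11  s12 
 * s4     s4   s5   s6 
 * s5     s7   s8   s9 
 * s6    s10  s11  s12 
   s7     s4   s5   s6 
   s8     s7   s8   s9 
   s9    s10  s11  s12 
   s10    s4   s5   s6 
   s11    s7   s8   s9 
   s12   s10  s11  s12 
(> = start, * = accepting)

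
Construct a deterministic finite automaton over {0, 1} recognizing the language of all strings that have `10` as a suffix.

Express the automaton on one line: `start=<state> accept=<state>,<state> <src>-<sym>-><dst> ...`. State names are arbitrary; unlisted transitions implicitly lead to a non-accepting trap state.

start=S0 accept=S2 S0-0->S0 S0-1->S1 S1-0->S2 S1-1->S1 S2-0->S0 S2-1->S1

Remember how much of `10` the current input suffix matches. State S0 means no match yet; S1 means the last symbol is `1`; S2 means the last 2 symbols are `10`. Only S2 accepts. On a mismatch, fall back to the longest proper suffix that is still a prefix of `10`.
3 states suffice.
        0   1  
>  S0   S0  S1 
   S1   S2  S1 
 * S2   S0  S1 
(> = start, * = accepting)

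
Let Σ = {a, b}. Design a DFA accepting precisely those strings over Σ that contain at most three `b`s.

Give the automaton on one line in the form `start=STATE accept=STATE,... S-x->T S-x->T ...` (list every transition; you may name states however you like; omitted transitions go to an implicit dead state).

start=q0 accept=q0,q1,q2,q3 q0-a->q0 q0-b->q1 q1-a->q1 q1-b->q2 q2-a->q2 q2-b->q3 q3-a->q3 q3-b->q4 q4-a->q4 q4-b->q4

Count `b`s, saturating at 4: states q0 through q3 mean 0 through 3 `b`s seen; q4 means more than 3. Each `b` increments (capped at q4); other symbols loop. Accept from {q0, q1, q2, q3}.
A 5-state machine:
        a   b  
>* q0   q0  q1 
 * q1   q1  q2 
 * q2   q2  q3 
 * q3   q3  q4 
   q4   q4  q4 
(> = start, * = accepting)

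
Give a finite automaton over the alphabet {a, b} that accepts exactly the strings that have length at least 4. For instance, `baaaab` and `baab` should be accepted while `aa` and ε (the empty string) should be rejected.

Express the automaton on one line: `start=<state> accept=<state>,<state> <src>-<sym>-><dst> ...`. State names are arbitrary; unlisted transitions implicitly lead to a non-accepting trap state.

We only need to distinguish lengths 0, 1, …, 4, and '>4'. Chain q0 → q1 → q2 → q3 → q4 → q5 on every symbol, with q5 looping. Accepting states: {q4, q5}.
6 states suffice.
        a   b  
>  q0   q1  q1 
   q1   q2  q2 
   q2   q3  q3 
   q3   q4  q4 
 * q4   q5  q5 
 * q5   q5  q5 
(> = start, * = accepting)

start=q0 accept=q4,q5 q0-a->q1 q0-b->q1 q1-a->q2 q1-b->q2 q2-a->q3 q2-b->q3 q3-a->q4 q3-b->q4 q4-a->q5 q4-b->q5 q5-a->q5 q5-b->q5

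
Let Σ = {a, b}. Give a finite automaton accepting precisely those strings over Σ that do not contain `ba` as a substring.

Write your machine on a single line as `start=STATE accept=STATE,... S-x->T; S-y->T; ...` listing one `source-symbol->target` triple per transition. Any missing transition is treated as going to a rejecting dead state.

start=s0; accept=s0,s1; s0-a->s0; s0-b->s1; s1-a->s2; s1-b->s1; s2-a->s2; s2-b->s2

This is the complement of 'contains `ba`'. Use the same substring-matching states — s0 through s2 holding how much of `ba` has just been matched — but flip the accepting set: everything except the trap s2 accepts.
3 states suffice.
        a   b  
>* s0   s0  s1 
 * s1   s2  s1 
   s2   s2  s2 
(> = start, * = accepting)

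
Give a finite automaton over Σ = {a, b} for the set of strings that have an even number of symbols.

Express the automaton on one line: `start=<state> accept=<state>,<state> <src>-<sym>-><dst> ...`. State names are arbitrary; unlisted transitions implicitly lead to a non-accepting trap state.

start=S0 accept=S0 S0-a->S1 S0-b->S1 S1-a->S0 S1-b->S0

Count input length modulo 2: every symbol advances one step around the cycle S0 → S1 → S0. Accept at S0.
        a   b  
>* S0   S1  S1 
   S1   S0  S0 
(> = start, * = accepting)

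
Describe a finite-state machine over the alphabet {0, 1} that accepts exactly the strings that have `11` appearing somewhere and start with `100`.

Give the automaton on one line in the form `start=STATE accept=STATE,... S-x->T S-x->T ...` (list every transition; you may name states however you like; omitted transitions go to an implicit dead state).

start=S0 accept=S6 S0-0->S1 S0-1->S2 S1-0->S1 S1-1->S1 S2-0->S3 S2-1->S1 S3-0->S4 S3-1->S1 S4-0->S4 S4-1->S5 S5-0->S4 S5-1->S6 S6-0->S6 S6-1->S6

Run two small machines in parallel and take their product. One (3 states) tracks whether and how much of `11` has been seen; the other (5 states) tracks whether the input so far still matches the prefix `100`. Each combined state is a pair, one component from each; accept when both components accept. Minimizing collapses redundant product states.
A 7-state machine:
        0   1  
>  S0   S1  S2 
   S1   S1  S1 
   S2   S3  S1 
   S3   S4  S1 
   S4   S4  S5 
   S5   S4  S6 
 * S6   S6  S6 
(> = start, * = accepting)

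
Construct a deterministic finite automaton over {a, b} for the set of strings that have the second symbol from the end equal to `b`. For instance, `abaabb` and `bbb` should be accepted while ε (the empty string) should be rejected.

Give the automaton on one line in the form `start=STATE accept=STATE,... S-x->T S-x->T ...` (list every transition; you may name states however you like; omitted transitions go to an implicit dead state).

start=q0 accept=q5,q6 q0-a->q1 q0-b->q2 q1-a->q3 q1-b->q4 q2-a->q5 q2-b->q6 q3-a->q3 q3-b->q4 q4-a->q5 q4-b->q6 q5-a->q3 q5-b->q4 q6-a->q5 q6-b->q6

Because acceptance depends on a position counted from the end, the machine has to buffer the most recent 2 symbols. Make each state the string of the last up-to-2 symbols read; on input `x` shift the window left and append `x`. Accept when the buffered window has length 2 and begins with `b`.
A 7-state machine:
        a   b  
>  q0   q1  q2 
   q1   q3  q4 
   q2   q5  q6 
   q3   q3  q4 
   q4   q5  q6 
 * q5   q3  q4 
 * q6   q5  q6 
(> = start, * = accepting)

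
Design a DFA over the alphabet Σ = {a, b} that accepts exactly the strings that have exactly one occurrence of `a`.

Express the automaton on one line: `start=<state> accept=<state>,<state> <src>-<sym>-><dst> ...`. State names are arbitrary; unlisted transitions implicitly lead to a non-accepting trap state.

Only the number of `a`s matters, and only up to 2. Make a chain q0 → q1 → q2 advanced by each `a` (with q2 absorbing); every other symbol self-loops. The accepting set is {q1}.
        a   b  
>  q0   q1  q0 
 * q1   q2  q1 
   q2   q2  q2 
(> = start, * = accepting)

start=q0 accept=q1 q0-a->q1 q0-b->q0 q1-a->q2 q1-b->q1 q2-a->q2 q2-b->q2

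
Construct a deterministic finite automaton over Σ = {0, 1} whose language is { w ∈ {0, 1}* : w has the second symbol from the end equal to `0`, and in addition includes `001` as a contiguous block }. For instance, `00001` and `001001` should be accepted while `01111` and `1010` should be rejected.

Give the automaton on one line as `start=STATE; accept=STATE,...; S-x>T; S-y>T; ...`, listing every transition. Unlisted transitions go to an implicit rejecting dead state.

start=s0; accept=s7,s10; s0-0>s1; s0-1>s2; s1-0>s3; s1-1>s4; s2-0>s5; s2-1>s6; s3-0>s3; s3-1>s7; s4-0>s5; s4-1>s6; s5-0>s3; s5-1>s4; s6-0>s5; s6-1>s6; s7-0>s8; s7-1>s9; s8-0>s10; s8-1>s7; s9-0>s8; s9-1>s9; s10-0>s10; s10-1>s7

Handle the two conditions separately and then intersect. One (7 states) tracks the last 2 symbols read; the other (4 states) tracks whether and how much of `001` has been seen. Each combined state is a pair, one component from each; accept when both components accept.
          0    1  
>  s0     s1   s2 
   s1     s3   s4 
   s2     s5   s6 
   s3     s3   s7 
   s4     s5   s6 
   s5     s3   s4 
   s6     s5   s6 
 * s7     s8   s9 
   s8    s10   s7 
   s9     s8   s9 
 * s10   s10   s7 
(> = start, * = accepting)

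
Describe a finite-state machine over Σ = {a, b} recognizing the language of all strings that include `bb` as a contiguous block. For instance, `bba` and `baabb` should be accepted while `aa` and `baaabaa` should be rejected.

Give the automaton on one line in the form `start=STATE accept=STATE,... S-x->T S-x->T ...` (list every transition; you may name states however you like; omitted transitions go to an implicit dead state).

States q0..q1 record the length of the longest prefix of `bb` that matches the current input suffix. Reaching q2 means `bb` has been seen, and we stay there forever. Accept from q2.
A 3-state machine:
        a   b  
>  q0   q0  q1 
   q1   q0  q2 
 * q2   q2  q2 
(> = start, * = accepting)

start=q0 accept=q2 q0-a->q0 q0-b->q1 q1-a->q0 q1-b->q2 q2-a->q2 q2-b->q2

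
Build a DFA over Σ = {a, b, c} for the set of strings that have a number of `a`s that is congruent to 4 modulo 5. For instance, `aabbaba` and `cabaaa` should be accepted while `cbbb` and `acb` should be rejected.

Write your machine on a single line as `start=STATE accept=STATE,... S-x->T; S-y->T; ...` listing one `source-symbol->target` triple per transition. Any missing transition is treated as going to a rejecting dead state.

Keep the running count of `a`s modulo 5: each `a` advances along the cycle S0 → S1 → S2 → S3 → S4 → S0 while other symbols loop. Accept at S4.
A 5-state machine:
        a   b   c  
>  S0   S1  S0  S0 
   S1   S2  S1  S1 
   S2   S3  S2  S2 
   S3   S4  S3  S3 
 * S4   S0  S4  S4 
(> = start, * = accepting)

start=S0; accept=S4; S0-a->S1; S0-b->S0; S0-c->S0; S1-a->S2; S1-b->S1; S1-c->S1; S2-a->S3; S2-b->S2; S2-c->S2; S3-a->S4; S3-b->S3; S3-c->S3; S4-a->S0; S4-b->S4; S4-c->S4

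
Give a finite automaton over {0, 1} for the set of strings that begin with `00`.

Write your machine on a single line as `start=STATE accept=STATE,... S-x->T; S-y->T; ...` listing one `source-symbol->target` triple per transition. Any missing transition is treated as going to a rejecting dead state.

start=S0; accept=S2; S0-0->S1; S0-1->S3; S1-0->S2; S1-1->S3; S2-0->S2; S2-1->S2; S3-0->S3; S3-1->S3

Check the first 2 symbols one by one: S0 through S1 record how many have matched `00` so far; any wrong symbol goes to the dead state S3. After all 2 match we enter the accepting sink S2.
With 4 states:
        0   1  
>  S0   S1  S3 
   S1   S2  S3 
 * S2   S2  S2 
   S3   S3  S3 
(> = start, * = accepting)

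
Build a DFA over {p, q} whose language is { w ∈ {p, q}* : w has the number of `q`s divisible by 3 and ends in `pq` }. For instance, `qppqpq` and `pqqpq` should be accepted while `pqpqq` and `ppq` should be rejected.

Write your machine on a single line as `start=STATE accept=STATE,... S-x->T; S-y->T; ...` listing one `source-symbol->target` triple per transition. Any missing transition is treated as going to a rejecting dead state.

start=s0; accept=s8; s0-p->s1; s0-q->s2; s1-p->s1; s1-q->s3; s2-p->s4; s2-q->s5; s3-p->s4; s3-q->s5; s4-p->s4; s4-q->s6; s5-p->s7; s5-q->s0; s6-p->s7; s6-q->s0; s7-p->s7; s7-q->s8; s8-p->s1; s8-q->s2

Handle the two conditions separately and then intersect. The first has 3 states tracking the count of `q`s modulo 3; the second has 3 states tracking how much of the suffix `pq` has currently been matched. A product state is a pair (one from each), accepting exactly when both do.
        p   q  
>  s0   s1  s2 
   s1   s1  s3 
   s2   s4  s5 
   s3   s4  s5 
   s4   s4  s6 
   s5   s7  s0 
   s6   s7  s0 
   s7   s7  s8 
 * s8   s1  s2 
(> = start, * = accepting)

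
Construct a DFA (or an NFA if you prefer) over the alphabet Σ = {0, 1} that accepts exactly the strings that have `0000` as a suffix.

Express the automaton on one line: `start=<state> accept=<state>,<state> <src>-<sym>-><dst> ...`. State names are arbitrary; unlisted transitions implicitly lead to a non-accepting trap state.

start=S0 accept=S4 S0-0->S1 S0-1->S0 S1-0->S2 S1-1->S0 S2-0->S3 S2-1->S0 S3-0->S4 S3-1->S0 S4-0->S4 S4-1->S0

Let each state record the length of the longest suffix of the input read so far that is also a prefix of `0000`. S1 means the last symbol is `0`; S2 means the last 2 symbols are `00`; S3 means the last 3 symbols are `000`; S4 means the last 4 symbols are `0000`. Accept only at S4, where the string currently ends in `0000`.
A 5-state machine:
        0   1  
>  S0   S1  S0 
   S1   S2  S0 
   S2   S3  S0 
   S3   S4  S0 
 * S4   S4  S0 
(> = start, * = accepting)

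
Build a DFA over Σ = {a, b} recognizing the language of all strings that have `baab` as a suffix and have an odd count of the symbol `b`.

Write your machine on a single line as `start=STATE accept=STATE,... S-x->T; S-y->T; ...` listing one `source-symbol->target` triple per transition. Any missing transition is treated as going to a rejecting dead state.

start=q0; accept=q9; q0-a->q0; q0-b->q1; q1-a->q2; q1-b->q3; q2-a->q4; q2-b->q3; q3-a->q5; q3-b->q1; q4-a->q6; q4-b->q7; q5-a->q8; q5-b->q1; q6-a->q6; q6-b->q3; q7-a->q5; q7-b->q1; q8-a->q0; q8-b->q9; q9-a->q2; q9-b->q3

Handle the two conditions separately and then intersect. One (5 states) tracks how much of the suffix `baab` has currently been matched; the other (2 states) tracks the count of `b`s modulo 2. Each combined state is a pair, one component from each; accept when both components accept.
10 states suffice.
        a   b  
>  q0   q0  q1 
   q1   q2  q3 
   q2   q4  q3 
   q3   q5  q1 
   q4   q6  q7 
   q5   q8  q1 
   q6   q6  q3 
   q7   q5  q1 
   q8   q0  q9 
 * q9   q2  q3 
(> = start, * = accepting)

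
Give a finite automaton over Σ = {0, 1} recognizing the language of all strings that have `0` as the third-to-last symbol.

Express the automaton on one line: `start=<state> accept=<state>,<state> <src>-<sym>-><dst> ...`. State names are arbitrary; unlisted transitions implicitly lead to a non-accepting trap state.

Because acceptance depends on a position counted from the end, the machine has to buffer the most recent 3 symbols. Make each state the string of the last up-to-3 symbols read; on input `x` shift the window left and append `x`. Accept when the buffered window has length 3 and begins with `0`.
With 15 states:
          0    1  
>  q0     q1   q2 
   q1     q3   q4 
   q2     q5   q6 
   q3     q7   q8 
   q4     q9  q10 
   q5    q11  q12 
   q6    q13  q14 
 * q7     q7   q8 
 * q8     q9  q10 
 * q9    q11  q12 
 * q10   q13  q14 
   q11    q7   q8 
   q12    q9  q10 
   q13   q11  q12 
   q14   q13  q14 
(> = start, * = accepting)

start=q0 accept=q7,q8,q9,q10 q0-0->q1 q0-1->q2 q1-0->q3 q1-1->q4 q2-0->q5 q2-1->q6 q3-0->q7 q3-1->q8 q4-0->q9 q4-1->q10 q5-0->q11 q5-1->q12 q6-0->q13 q6-1->q14 q7-0->q7 q7-1->q8 q8-0->q9 q8-1->q10 q9-0->q11 q9-1->q12 q10-0->q13 q10-1->q14 q11-0->q7 q11-1->q8 q12-0->q9 q12-1->q10 q13-0->q11 q13-1->q12 q14-0->q13 q14-1->q14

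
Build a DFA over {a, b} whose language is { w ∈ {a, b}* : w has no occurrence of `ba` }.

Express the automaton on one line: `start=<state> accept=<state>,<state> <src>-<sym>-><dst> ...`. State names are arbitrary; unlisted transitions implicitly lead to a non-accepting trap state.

start=q0 accept=q0,q1 q0-a->q0 q0-b->q1 q1-a->q2 q1-b->q1 q2-a->q2 q2-b->q2

Track partial matches of the forbidden pattern `ba`. State q2 is a dead state reached once `ba` has occurred; every other state accepts. q0 means no part of `ba` is currently matched.
3 states suffice.
        a   b  
>* q0   q0  q1 
 * q1   q2  q1 
   q2   q2  q2 
(> = start, * = accepting)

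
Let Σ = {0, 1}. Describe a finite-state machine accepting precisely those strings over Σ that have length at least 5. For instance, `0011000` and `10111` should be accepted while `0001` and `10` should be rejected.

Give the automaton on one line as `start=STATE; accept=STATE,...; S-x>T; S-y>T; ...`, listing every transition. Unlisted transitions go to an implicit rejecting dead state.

Count input length up to 6: every symbol moves from s0 toward s6, which means 'more than 5' and absorbs. Accept from {s5, s6}.
        0   1  
>  s0   s1  s1 
   s1   s2  s2 
   s2   s3  s3 
   s3   s4  s4 
   s4   s5  s5 
 * s5   s6  s6 
 * s6   s6  s6 
(> = start, * = accepting)

start=s0; accept=s5,s6; s0-0>s1; s0-1>s1; s1-0>s2; s1-1>s2; s2-0>s3; s2-1>s3; s3-0>s4; s3-1>s4; s4-0>s5; s4-1>s5; s5-0>s6; s5-1>s6; s6-0>s6; s6-1>s6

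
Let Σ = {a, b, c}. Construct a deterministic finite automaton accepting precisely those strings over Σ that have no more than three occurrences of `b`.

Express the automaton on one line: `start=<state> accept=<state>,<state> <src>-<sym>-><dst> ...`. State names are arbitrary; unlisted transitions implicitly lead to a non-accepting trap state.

Count `b`s, saturating at 4: states s0 through s3 mean 0 through 3 `b`s seen; s4 means more than 3. Each `b` increments (capped at s4); other symbols loop. Accept from {s0, s1, s2, s3}.
        a   b   c  
>* s0   s0  s1  s0 
 * s1   s1  s2  s1 
 * s2   s2  s3  s2 
 * s3   s3  s4  s3 
   s4   s4  s4  s4 
(> = start, * = accepting)

start=s0 accept=s0,s1,s2,s3 s0-a->s0 s0-b->s1 s0-c->s0 s1-a->s1 s1-b->s2 s1-c->s1 s2-a->s2 s2-b->s3 s2-c->s2 s3-a->s3 s3-b->s4 s3-c->s3 s4-a->s4 s4-b->s4 s4-c->s4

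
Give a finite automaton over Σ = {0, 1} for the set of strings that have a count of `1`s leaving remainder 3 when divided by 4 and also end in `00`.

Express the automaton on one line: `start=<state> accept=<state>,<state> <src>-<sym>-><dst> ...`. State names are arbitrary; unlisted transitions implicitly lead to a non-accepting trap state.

start=q0 accept=q11 q0-0->q1 q0-1->q2 q1-0->q3 q1-1->q2 q2-0->q4 q2-1->q5 q3-0->q3 q3-1->q2 q4-0->q6 q4-1->q5 q5-0->q7 q5-1->q8 q6-0->q6 q6-1->q5 q7-0->q9 q7-1->q8 q8-0->q10 q8-1->q0 q9-0->q9 q9-1->q8 q10-0->q11 q10-1->q0 q11-0->q11 q11-1->q0

Handle the two conditions separately and then intersect. One (4 states) tracks the count of `1`s modulo 4; the other (3 states) tracks how much of the suffix `00` has currently been matched. Each combined state is a pair, one component from each; accept when both components accept.
          0    1  
>  q0     q1   q2 
   q1     q3   q2 
   q2     q4   q5 
   q3     q3   q2 
   q4     q6   q5 
   q5     q7   q8 
   q6     q6   q5 
   q7     q9   q8 
   q8    q10   q0 
   q9     q9   q8 
   q10   q11   q0 
 * q11   q11   q0 
(> = start, * = accepting)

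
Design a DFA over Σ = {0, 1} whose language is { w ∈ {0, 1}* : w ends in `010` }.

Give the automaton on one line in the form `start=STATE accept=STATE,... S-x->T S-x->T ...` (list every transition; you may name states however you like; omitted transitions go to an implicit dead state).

start=q0 accept=q3 q0-0->q1 q0-1->q0 q1-0->q1 q1-1->q2 q2-0->q3 q2-1->q0 q3-0->q1 q3-1->q2

Remember how much of `010` the current input suffix matches. State q0 means no match yet; q1 means the last symbol is `0`; q2 means the last 2 symbols are `01`; q3 means the last 3 symbols are `010`. Only q3 accepts. On a mismatch, fall back to the longest proper suffix that is still a prefix of `010`.
        0   1  
>  q0   q1  q0 
   q1   q1  q2 
   q2   q3  q0 
 * q3   q1  q2 
(> = start, * = accepting)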